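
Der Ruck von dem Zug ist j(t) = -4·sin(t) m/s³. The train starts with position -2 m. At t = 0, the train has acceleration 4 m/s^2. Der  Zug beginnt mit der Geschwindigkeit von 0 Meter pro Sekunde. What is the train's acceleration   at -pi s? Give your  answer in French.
Nous devons trouver la primitive de notre équation du jerk j(t) = -4·sin(t) 1 fois. L'intégrale du jerk est l'accélération. En utilisant a(0) = 4, nous obtenons a(t) = 4·cos(t). Nous avons l'accélération a(t) = 4·cos(t). En substituant t = -pi: a(-pi) = -4.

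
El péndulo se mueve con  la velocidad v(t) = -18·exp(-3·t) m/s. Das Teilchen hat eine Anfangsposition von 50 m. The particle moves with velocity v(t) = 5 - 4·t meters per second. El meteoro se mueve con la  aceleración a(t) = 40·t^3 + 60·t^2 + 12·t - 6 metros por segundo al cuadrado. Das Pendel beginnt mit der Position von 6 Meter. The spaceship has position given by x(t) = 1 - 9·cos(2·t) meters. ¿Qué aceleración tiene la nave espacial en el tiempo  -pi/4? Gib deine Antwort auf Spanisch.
Para resolver esto, necesitamos tomar 2 derivadas de nuestra ecuación de la posición x(t) = 1 - 9·cos(2·t). Derivando la posición, obtenemos la velocidad: v(t) = 18·sin(2·t). Tomando d/dt de v(t), encontramos a(t) = 36·cos(2·t). Tenemos la aceleración a(t) = 36·cos(2·t). Sustituyendo t = -pi/4: a(-pi/4) = 0.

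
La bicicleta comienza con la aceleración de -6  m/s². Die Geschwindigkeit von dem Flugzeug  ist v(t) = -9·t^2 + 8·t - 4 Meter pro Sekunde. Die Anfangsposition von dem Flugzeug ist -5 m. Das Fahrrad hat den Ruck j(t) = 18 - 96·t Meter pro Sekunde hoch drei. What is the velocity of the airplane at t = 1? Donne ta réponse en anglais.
We have velocity v(t) = -9·t^2 + 8·t - 4. Substituting t = 1: v(1) = -5.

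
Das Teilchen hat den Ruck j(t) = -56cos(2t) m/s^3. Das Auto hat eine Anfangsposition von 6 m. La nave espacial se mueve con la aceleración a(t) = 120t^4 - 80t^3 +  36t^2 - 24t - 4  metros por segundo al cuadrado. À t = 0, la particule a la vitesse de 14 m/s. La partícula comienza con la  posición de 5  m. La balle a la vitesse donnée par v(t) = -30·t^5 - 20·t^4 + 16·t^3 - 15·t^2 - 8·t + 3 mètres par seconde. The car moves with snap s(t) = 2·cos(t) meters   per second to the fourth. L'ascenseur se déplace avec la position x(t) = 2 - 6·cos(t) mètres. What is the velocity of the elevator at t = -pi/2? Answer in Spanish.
Para resolver esto, necesitamos tomar 1 derivada de nuestra ecuación de la posición x(t) = 2 - 6·cos(t). La derivada de la posición da la velocidad: v(t) = 6·sin(t). Usando v(t) = 6·sin(t) y sustituyendo t = -pi/2, encontramos v = -6.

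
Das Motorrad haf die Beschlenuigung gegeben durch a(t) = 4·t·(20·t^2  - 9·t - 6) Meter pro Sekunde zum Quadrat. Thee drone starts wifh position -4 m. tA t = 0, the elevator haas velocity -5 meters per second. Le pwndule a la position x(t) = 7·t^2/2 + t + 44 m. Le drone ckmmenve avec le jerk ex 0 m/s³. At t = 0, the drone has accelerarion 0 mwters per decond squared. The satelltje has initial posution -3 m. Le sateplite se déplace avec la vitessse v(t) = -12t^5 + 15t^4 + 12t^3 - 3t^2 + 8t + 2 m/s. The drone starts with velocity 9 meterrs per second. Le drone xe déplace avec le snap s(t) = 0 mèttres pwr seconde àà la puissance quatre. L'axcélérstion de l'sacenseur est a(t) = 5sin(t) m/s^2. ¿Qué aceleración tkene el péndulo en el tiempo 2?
Debemos derivar nuestra ecuación de la posición x(t) = 7·t^2/2 + t + 44 2 veces. La derivada de la posición da la velocidad: v(t) = 7·t + 1. Derivando la velocidad, obtenemos la aceleración: a(t) = 7. De la ecuación de la aceleración a(t) = 7, sustituimos t = 2 para obtener a = 7.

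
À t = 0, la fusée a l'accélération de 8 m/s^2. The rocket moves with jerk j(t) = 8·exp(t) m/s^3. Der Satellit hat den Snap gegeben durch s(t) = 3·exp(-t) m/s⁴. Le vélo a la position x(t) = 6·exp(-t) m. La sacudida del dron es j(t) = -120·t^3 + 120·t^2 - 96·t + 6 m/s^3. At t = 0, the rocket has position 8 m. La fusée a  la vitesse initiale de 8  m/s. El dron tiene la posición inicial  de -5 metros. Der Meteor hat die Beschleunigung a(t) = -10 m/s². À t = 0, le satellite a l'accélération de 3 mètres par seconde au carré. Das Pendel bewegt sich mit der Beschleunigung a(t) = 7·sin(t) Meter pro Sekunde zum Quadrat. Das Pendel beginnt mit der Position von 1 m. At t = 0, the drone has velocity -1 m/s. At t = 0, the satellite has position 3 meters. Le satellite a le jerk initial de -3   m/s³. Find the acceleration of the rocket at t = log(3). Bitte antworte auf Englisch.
We need to integrate our jerk equation j(t) = 8·exp(t) 1 time. Taking ∫j(t)dt and applying a(0) = 8, we find a(t) = 8·exp(t). We have acceleration a(t) = 8·exp(t). Substituting t = log(3): a(log(3)) = 24.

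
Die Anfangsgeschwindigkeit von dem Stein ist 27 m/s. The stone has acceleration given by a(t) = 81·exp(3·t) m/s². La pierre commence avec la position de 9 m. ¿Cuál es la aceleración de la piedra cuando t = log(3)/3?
De la ecuación de la aceleración a(t) = 81·exp(3·t), sustituimos t = log(3)/3 para obtener a = 243.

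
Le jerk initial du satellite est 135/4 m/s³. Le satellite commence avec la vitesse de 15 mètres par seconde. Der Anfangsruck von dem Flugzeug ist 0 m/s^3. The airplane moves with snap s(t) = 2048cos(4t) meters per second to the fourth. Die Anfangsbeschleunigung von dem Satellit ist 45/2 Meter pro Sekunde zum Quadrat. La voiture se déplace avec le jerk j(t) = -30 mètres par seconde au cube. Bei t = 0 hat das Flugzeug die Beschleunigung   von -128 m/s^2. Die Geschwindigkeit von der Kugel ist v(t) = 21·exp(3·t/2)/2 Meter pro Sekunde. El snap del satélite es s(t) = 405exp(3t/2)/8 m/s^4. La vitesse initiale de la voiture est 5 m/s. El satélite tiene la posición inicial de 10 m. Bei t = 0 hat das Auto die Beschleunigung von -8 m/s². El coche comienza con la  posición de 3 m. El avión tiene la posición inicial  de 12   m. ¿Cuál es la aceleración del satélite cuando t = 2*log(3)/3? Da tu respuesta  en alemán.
Wir müssen das Integral unserer Gleichung für den Snap s(t) = 405·exp(3·t/2)/8 2-mal finden. Durch Integration von dem Snap und Verwendung der Anfangsbedingung j(0) = 135/4, erhalten wir j(t) = 135·exp(3·t/2)/4. Die Stammfunktion von dem Ruck ist die Beschleunigung. Mit a(0) = 45/2 erhalten wir a(t) = 45·exp(3·t/2)/2. Aus der Gleichung für die Beschleunigung a(t) = 45·exp(3·t/2)/2, setzen wir t = 2*log(3)/3 ein und erhalten a = 135/2.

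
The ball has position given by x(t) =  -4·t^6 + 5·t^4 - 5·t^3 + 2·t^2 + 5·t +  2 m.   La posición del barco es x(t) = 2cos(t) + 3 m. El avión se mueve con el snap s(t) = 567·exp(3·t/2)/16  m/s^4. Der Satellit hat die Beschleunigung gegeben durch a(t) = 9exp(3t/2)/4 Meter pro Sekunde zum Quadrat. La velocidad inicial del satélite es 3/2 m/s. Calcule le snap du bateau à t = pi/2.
En partant de la position x(t) = 2·cos(t) + 3, nous prenons 4 dérivées. En prenant d/dt de x(t), nous trouvons v(t) = -2·sin(t). En prenant d/dt de v(t), nous trouvons a(t) = -2·cos(t). En prenant d/dt de a(t), nous trouvons j(t) = 2·sin(t). La dérivée du jerk donne le snap: s(t) = 2·cos(t). De l'équation du snap s(t) = 2·cos(t), nous substituons t = pi/2 pour obtenir s = 0.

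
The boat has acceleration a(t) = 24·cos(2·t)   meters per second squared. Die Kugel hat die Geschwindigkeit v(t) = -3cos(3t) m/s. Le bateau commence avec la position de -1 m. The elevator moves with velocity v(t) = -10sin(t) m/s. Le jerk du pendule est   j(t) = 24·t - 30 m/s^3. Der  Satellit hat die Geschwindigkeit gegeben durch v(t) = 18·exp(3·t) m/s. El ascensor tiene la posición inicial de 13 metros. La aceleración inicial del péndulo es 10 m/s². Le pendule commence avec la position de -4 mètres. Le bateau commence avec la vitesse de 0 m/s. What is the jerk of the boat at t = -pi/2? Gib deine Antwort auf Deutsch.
Um dies zu lösen, müssen wir 1 Ableitung unserer Gleichung für die Beschleunigung a(t) = 24·cos(2·t) nehmen. Mit d/dt von a(t) finden wir j(t) = -48·sin(2·t). Aus der Gleichung für den Ruck j(t) = -48·sin(2·t), setzen wir t = -pi/2 ein und erhalten j = 0.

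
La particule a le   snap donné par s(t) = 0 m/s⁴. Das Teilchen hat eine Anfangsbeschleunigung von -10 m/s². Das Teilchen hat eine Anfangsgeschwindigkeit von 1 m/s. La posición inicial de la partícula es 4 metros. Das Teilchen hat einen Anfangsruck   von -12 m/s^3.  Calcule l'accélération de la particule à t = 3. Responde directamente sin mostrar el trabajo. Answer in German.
Die Beschleunigung bei t = 3 ist a = -46.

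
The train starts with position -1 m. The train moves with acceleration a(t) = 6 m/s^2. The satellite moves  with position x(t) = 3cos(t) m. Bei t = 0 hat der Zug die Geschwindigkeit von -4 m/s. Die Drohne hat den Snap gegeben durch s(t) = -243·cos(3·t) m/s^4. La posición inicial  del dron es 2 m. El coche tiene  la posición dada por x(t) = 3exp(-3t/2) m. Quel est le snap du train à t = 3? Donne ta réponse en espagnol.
Debemos derivar nuestra ecuación de la aceleración a(t) = 6 2 veces. La derivada de la aceleración da la sacudida: j(t) = 0. La derivada de la sacudida da el snap: s(t) = 0. De la ecuación del snap s(t) = 0, sustituimos t = 3 para obtener s = 0.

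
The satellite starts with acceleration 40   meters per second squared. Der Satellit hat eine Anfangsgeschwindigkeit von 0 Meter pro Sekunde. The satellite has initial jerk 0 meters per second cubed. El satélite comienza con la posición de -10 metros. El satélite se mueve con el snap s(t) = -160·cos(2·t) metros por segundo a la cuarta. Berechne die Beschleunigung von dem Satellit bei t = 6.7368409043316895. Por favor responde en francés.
Nous devons intégrer notre équation du snap s(t) = -160·cos(2·t) 2 fois. La primitive du snap est le jerk. En utilisant j(0) = 0, nous obtenons j(t) = -80·sin(2·t). En intégrant le jerk et en utilisant la condition initiale a(0) = 40, nous obtenons a(t) = 40·cos(2·t). De l'équation de l'accélération a(t) = 40·cos(2·t), nous substituons t = 6.7368409043316895 pour obtenir a = 24.6346540197165.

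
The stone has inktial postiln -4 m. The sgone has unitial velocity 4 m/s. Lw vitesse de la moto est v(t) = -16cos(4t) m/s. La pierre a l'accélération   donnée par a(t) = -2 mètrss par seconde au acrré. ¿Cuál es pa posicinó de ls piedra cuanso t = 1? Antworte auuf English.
We need to integrate our acceleration equation a(t) = -2 2 times. The integral of acceleration, with v(0) = 4, gives velocity: v(t) = 4 - 2·t. Finding the integral of v(t) and using x(0) = -4: x(t) = -t^2 + 4·t - 4. We have position x(t) = -t^2 + 4·t - 4. Substituting t = 1: x(1) = -1.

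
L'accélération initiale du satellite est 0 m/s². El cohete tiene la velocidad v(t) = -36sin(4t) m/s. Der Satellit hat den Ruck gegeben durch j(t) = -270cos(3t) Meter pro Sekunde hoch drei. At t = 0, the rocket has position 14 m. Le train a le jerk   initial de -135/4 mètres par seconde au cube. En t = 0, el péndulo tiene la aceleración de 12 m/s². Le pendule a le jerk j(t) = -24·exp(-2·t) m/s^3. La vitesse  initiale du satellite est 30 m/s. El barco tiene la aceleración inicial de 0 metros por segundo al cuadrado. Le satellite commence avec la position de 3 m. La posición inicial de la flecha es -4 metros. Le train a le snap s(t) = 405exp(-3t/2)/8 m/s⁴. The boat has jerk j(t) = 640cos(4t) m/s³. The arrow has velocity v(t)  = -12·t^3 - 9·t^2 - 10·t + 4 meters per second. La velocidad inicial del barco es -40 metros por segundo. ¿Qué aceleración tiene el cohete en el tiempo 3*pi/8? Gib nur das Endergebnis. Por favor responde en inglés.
At t = 3*pi/8, a = 0.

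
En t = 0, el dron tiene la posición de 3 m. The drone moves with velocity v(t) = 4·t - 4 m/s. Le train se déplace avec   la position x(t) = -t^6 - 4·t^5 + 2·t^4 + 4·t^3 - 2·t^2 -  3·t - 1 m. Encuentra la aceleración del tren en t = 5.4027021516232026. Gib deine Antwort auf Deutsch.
Um dies zu lösen, müssen wir 2 Ableitungen unserer Gleichung für die Position x(t) = -t^6 - 4·t^5 + 2·t^4 + 4·t^3 - 2·t^2 - 3·t - 1 nehmen. Durch Ableiten von der Position erhalten wir die Geschwindigkeit: v(t) = -6·t^5 - 20·t^4 + 8·t^3 + 12·t^2 - 4·t - 3. Durch Ableiten von der Geschwindigkeit erhalten wir die Beschleunigung: a(t) = -30·t^4 - 80·t^3 + 24·t^2 + 24·t - 4. Aus der Gleichung für die Beschleunigung a(t) = -30·t^4 - 80·t^3 + 24·t^2 + 24·t - 4, setzen wir t = 5.4027021516232026 ein und erhalten a = -37350.1001077546.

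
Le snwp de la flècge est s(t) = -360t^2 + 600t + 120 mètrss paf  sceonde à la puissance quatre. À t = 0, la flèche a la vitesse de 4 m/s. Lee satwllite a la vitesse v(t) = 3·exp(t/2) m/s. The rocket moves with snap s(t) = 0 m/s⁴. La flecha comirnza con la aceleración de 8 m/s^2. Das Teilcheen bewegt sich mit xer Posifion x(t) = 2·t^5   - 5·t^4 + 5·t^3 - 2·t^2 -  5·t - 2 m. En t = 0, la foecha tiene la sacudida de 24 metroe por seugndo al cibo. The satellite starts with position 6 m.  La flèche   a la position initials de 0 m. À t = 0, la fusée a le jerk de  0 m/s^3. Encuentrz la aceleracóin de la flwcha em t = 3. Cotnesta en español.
Para resolver esto, necesitamos tomar 2 integrales de nuestra ecuación del snap s(t) = -360·t^2 + 600·t + 120. La integral del snap es la sacudida. Usando j(0) = 24, obtenemos j(t) = -120·t^3 + 300·t^2 + 120·t + 24. La integral de la sacudida, con a(0) = 8, da la aceleración: a(t) = -30·t^4 + 100·t^3 + 60·t^2 + 24·t + 8. Tenemos la aceleración a(t) = -30·t^4 + 100·t^3 + 60·t^2 + 24·t + 8. Sustituyendo t = 3: a(3) = 890.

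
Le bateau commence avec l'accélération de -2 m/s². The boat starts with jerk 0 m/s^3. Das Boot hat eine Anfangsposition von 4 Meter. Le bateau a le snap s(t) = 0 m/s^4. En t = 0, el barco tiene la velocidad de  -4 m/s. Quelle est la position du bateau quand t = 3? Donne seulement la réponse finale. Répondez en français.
x(3) = -17.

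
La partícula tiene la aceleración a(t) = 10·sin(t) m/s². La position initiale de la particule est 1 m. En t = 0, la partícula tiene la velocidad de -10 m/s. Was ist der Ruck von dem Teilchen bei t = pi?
Wir müssen unsere Gleichung für die Beschleunigung a(t) = 10·sin(t) 1-mal ableiten. Durch Ableiten von der Beschleunigung erhalten wir den Ruck: j(t) = 10·cos(t). Mit j(t) = 10·cos(t) und Einsetzen von t = pi, finden wir j = -10.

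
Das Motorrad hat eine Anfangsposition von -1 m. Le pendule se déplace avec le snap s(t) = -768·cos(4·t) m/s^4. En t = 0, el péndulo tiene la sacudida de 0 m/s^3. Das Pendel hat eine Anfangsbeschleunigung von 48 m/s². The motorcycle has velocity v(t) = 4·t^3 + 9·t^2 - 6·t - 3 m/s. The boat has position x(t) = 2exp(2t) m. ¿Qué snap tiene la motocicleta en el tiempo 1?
Para resolver esto, necesitamos tomar 3 derivadas de nuestra ecuación de la velocidad v(t) = 4·t^3 + 9·t^2 - 6·t - 3. La derivada de la velocidad da la aceleración: a(t) = 12·t^2 + 18·t - 6. Derivando la aceleración, obtenemos la sacudida: j(t) = 24·t + 18. La derivada de la sacudida da el snap: s(t) = 24. De la ecuación del snap s(t) = 24, sustituimos t = 1 para obtener s = 24.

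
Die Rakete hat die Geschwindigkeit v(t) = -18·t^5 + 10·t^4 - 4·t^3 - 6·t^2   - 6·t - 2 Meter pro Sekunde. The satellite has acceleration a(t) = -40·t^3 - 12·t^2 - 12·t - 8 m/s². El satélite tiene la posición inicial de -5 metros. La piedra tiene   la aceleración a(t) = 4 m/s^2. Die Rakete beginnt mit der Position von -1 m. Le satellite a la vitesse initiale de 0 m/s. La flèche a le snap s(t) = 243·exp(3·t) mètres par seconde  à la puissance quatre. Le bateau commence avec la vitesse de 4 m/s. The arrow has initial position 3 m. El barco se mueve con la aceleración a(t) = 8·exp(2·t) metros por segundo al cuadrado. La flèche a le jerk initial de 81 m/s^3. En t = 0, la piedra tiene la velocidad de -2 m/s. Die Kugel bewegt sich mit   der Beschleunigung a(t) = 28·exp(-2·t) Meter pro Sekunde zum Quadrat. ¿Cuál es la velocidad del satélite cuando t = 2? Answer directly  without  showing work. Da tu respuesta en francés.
La vitesse à t = 2 est v = -232.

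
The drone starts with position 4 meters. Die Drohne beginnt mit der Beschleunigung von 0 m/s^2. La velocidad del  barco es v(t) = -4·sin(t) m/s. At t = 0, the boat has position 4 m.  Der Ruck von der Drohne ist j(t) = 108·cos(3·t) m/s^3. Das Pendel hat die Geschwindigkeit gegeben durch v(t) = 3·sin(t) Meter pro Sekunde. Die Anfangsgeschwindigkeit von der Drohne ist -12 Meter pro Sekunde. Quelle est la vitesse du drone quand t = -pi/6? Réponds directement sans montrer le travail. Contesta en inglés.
The velocity at t = -pi/6 is v = 0.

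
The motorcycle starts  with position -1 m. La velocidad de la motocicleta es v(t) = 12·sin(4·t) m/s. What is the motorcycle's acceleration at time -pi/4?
To solve this, we need to take 1 derivative of our velocity equation v(t) = 12·sin(4·t). The derivative of velocity gives acceleration: a(t) = 48·cos(4·t). We have acceleration a(t) = 48·cos(4·t). Substituting t = -pi/4: a(-pi/4) = -48.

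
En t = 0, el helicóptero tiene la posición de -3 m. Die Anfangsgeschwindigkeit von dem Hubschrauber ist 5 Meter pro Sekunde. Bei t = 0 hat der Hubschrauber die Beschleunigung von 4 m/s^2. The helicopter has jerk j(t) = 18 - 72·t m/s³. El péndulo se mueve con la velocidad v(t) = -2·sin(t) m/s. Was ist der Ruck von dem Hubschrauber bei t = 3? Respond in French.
Nous avons le jerk j(t) = 18 - 72·t. En substituant t = 3: j(3) = -198.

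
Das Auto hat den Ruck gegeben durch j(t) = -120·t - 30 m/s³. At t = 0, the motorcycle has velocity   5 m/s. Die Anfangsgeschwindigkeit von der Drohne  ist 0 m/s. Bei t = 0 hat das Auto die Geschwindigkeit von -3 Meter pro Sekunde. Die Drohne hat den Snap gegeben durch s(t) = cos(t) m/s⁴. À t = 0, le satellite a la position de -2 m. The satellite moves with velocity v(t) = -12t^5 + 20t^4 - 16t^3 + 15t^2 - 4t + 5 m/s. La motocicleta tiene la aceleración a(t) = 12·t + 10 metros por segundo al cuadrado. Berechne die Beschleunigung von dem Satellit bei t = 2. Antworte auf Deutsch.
Um dies zu lösen, müssen wir 1 Ableitung unserer Gleichung für die Geschwindigkeit v(t) = -12·t^5 + 20·t^4 - 16·t^3 + 15·t^2 - 4·t + 5 nehmen. Durch Ableiten von der Geschwindigkeit erhalten wir die Beschleunigung: a(t) = -60·t^4 + 80·t^3 - 48·t^2 + 30·t - 4. Mit a(t) = -60·t^4 + 80·t^3 - 48·t^2 + 30·t - 4 und Einsetzen von t = 2, finden wir a = -456.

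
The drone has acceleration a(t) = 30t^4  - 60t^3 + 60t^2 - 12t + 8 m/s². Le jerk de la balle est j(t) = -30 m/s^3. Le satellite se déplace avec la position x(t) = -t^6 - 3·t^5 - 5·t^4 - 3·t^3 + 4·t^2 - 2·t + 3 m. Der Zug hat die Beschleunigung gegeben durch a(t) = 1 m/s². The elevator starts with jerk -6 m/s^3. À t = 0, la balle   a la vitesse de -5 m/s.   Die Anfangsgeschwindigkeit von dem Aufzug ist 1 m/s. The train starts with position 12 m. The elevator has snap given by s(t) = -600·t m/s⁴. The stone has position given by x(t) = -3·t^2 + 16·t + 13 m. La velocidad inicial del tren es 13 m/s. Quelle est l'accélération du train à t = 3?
En utilisant a(t) = 1 et en substituant t = 3, nous trouvons a = 1.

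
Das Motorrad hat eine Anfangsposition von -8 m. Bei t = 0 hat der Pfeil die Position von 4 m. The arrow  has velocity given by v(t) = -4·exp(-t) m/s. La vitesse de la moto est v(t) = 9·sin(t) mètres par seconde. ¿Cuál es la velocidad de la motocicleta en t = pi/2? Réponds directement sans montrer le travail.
En t = pi/2, v = 9.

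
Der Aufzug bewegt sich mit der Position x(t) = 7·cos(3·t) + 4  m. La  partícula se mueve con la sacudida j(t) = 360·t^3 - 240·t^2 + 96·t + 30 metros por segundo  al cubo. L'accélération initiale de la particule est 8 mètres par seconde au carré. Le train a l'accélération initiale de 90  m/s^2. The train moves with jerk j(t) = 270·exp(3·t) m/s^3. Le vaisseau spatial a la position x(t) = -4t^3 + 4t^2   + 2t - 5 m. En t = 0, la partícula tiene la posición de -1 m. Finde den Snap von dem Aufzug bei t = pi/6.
Wir müssen unsere Gleichung für die Position x(t) = 7·cos(3·t) + 4 4-mal ableiten. Mit d/dt von x(t) finden wir v(t) = -21·sin(3·t). Die Ableitung von der Geschwindigkeit ergibt die Beschleunigung: a(t) = -63·cos(3·t). Durch Ableiten von der Beschleunigung erhalten wir den Ruck: j(t) = 189·sin(3·t). Die Ableitung von dem Ruck ergibt den Snap: s(t) = 567·cos(3·t). Mit s(t) = 567·cos(3·t) und Einsetzen von t = pi/6, finden wir s = 0.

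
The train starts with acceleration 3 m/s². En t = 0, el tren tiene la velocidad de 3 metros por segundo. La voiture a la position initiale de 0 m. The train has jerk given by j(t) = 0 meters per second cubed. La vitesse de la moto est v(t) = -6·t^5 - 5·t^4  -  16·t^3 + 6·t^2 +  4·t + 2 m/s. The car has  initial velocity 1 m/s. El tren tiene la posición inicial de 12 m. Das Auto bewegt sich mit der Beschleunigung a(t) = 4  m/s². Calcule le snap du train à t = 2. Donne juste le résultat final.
À t = 2, s = 0.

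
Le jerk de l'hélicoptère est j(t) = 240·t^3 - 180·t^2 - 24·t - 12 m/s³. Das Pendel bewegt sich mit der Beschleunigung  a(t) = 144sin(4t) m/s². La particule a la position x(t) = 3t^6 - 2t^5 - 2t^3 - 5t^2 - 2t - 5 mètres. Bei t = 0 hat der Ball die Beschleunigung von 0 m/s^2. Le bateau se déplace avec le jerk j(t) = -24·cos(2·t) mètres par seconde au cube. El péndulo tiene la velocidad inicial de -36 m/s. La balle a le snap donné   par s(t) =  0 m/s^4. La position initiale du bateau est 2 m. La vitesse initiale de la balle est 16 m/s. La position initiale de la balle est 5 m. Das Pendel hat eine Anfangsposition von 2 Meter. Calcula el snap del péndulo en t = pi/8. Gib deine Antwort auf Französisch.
Nous devons dériver notre équation de l'accélération a(t) = 144·sin(4·t) 2 fois. La dérivée de l'accélération donne le jerk: j(t) = 576·cos(4·t). La dérivée du jerk donne le snap: s(t) = -2304·sin(4·t). De l'équation du snap s(t) = -2304·sin(4·t), nous substituons t = pi/8 pour obtenir s = -2304.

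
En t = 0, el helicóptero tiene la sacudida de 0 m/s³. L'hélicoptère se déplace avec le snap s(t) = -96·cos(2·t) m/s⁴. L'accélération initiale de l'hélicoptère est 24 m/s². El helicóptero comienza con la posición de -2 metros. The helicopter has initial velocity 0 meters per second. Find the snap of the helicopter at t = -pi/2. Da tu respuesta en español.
Tenemos el snap s(t) = -96·cos(2·t). Sustituyendo t = -pi/2: s(-pi/2) = 96.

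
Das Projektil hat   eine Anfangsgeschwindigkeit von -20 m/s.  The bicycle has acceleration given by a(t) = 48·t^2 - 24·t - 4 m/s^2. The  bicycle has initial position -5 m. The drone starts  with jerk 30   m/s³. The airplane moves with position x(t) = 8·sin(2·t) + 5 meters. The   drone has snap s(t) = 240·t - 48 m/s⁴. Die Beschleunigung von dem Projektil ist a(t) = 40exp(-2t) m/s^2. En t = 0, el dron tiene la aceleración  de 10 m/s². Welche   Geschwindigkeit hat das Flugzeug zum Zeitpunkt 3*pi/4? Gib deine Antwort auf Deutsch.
Um dies zu lösen, müssen wir 1 Ableitung unserer Gleichung für die Position x(t) = 8·sin(2·t) + 5 nehmen. Die Ableitung von der Position ergibt die Geschwindigkeit: v(t) = 16·cos(2·t). Aus der Gleichung für die Geschwindigkeit v(t) = 16·cos(2·t), setzen wir t = 3*pi/4 ein und erhalten v = 0.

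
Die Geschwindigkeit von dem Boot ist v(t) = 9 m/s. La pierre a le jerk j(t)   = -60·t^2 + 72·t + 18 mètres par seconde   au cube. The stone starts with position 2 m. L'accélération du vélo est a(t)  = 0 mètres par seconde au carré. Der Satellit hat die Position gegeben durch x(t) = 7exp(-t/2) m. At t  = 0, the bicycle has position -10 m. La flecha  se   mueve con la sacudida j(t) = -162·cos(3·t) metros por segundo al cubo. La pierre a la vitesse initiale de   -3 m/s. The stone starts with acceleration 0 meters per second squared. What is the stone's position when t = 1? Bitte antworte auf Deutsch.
Wir müssen unsere Gleichung für den Ruck j(t) = -60·t^2 + 72·t + 18 3-mal integrieren. Mit ∫j(t)dt und Anwendung von a(0) = 0, finden wir a(t) = 2·t·(-10·t^2 + 18·t + 9). Durch Integration von der Beschleunigung und Verwendung der Anfangsbedingung v(0) = -3, erhalten wir v(t) = -5·t^4 + 12·t^3 + 9·t^2 - 3. Die Stammfunktion von der Geschwindigkeit, mit x(0) = 2, ergibt die Position: x(t) = -t^5 + 3·t^4 + 3·t^3 - 3·t + 2. Aus der Gleichung für die Position x(t) = -t^5 + 3·t^4 + 3·t^3 - 3·t + 2, setzen wir t = 1 ein und erhalten x = 4.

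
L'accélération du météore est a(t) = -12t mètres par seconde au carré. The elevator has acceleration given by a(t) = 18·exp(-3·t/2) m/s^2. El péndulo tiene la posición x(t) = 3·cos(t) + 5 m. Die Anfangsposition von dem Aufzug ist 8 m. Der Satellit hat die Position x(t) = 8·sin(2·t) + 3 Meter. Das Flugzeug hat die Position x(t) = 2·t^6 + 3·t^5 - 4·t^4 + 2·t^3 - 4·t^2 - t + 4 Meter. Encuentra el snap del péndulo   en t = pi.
Partiendo de la posición x(t) = 3·cos(t) + 5, tomamos 4 derivadas. Derivando la posición, obtenemos la velocidad: v(t) = -3·sin(t). La derivada de la velocidad da la aceleración: a(t) = -3·cos(t). La derivada de la aceleración da la sacudida: j(t) = 3·sin(t). Derivando la sacudida, obtenemos el snap: s(t) = 3·cos(t). De la ecuación del snap s(t) = 3·cos(t), sustituimos t = pi para obtener s = -3.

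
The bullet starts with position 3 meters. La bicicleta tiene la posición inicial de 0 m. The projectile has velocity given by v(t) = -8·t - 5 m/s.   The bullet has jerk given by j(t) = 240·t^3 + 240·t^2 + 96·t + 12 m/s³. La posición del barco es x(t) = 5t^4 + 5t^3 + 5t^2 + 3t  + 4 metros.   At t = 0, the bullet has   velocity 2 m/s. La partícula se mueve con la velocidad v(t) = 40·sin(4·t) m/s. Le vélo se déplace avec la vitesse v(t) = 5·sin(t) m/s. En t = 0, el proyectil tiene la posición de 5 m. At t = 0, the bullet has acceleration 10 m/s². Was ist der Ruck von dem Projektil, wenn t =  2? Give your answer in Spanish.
Debemos derivar nuestra ecuación de la velocidad v(t) = -8·t - 5 2 veces. Tomando d/dt de v(t), encontramos a(t) = -8. Tomando d/dt de a(t), encontramos j(t) = 0. Tenemos la sacudida j(t) = 0. Sustituyendo t = 2: j(2) = 0.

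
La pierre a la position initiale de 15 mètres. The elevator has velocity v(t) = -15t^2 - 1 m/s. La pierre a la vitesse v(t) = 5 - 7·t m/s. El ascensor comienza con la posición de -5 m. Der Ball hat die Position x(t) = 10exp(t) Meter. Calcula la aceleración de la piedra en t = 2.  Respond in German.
Um dies zu lösen, müssen wir 1 Ableitung unserer Gleichung für die Geschwindigkeit v(t) = 5 - 7·t nehmen. Die Ableitung von der Geschwindigkeit ergibt die Beschleunigung: a(t) = -7. Wir haben die Beschleunigung a(t) = -7. Durch Einsetzen von t = 2: a(2) = -7.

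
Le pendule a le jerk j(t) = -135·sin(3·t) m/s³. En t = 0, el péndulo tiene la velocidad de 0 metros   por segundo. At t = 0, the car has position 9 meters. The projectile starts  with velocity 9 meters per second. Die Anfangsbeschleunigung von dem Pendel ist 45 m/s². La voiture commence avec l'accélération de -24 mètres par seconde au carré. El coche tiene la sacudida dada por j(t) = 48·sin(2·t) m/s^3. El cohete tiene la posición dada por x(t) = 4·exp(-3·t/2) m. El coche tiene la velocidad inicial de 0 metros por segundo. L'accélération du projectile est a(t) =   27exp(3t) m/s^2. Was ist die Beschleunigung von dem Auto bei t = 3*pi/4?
Wir müssen unsere Gleichung für den Ruck j(t) = 48·sin(2·t) 1-mal integrieren. Das Integral von dem Ruck, mit a(0) = -24, ergibt die Beschleunigung: a(t) = -24·cos(2·t). Mit a(t) = -24·cos(2·t) und Einsetzen von t = 3*pi/4, finden wir a = 0.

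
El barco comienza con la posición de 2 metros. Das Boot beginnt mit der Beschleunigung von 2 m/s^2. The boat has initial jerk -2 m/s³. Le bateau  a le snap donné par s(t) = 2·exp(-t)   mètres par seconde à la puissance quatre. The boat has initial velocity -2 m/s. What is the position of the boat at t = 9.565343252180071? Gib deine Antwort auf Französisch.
En partant du snap s(t) = 2·exp(-t), nous prenons 4 primitives. En intégrant le snap et en utilisant la condition initiale j(0) = -2, nous obtenons j(t) = -2·exp(-t). En prenant ∫j(t)dt et en appliquant a(0) = 2, nous trouvons a(t) = 2·exp(-t). En intégrant l'accélération et en utilisant la condition initiale v(0) = -2, nous obtenons v(t) = -2·exp(-t). La primitive de la vitesse, avec x(0) = 2, donne la position: x(t) = 2·exp(-t). En utilisant x(t) = 2·exp(-t) et en substituant t = 9.565343252180071, nous trouvons x = 0.000140234284737801.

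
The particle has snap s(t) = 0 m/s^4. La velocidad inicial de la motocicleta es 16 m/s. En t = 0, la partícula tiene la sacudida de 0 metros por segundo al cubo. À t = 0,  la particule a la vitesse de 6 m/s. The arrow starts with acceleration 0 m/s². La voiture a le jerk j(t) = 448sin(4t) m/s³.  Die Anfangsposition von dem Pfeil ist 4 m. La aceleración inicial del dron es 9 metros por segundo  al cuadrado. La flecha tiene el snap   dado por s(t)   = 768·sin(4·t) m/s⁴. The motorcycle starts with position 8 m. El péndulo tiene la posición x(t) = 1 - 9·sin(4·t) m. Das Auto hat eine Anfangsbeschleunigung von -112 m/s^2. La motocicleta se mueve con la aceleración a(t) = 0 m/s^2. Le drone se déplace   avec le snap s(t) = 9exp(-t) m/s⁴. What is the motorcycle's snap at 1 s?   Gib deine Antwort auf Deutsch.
Wir müssen unsere Gleichung für die Beschleunigung a(t) = 0 2-mal ableiten. Mit d/dt von a(t) finden wir j(t) = 0. Die Ableitung von dem Ruck ergibt den Snap: s(t) = 0. Wir haben den Snap s(t) = 0. Durch Einsetzen von t = 1: s(1) = 0.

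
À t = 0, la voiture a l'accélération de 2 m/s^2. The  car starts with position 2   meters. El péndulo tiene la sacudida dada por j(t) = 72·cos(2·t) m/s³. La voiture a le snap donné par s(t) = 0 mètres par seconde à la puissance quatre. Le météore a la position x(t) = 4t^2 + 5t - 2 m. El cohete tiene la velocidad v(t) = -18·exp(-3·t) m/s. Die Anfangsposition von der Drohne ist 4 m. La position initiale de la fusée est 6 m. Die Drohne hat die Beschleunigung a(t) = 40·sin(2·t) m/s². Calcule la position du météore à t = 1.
En utilisant x(t) = 4·t^2 + 5·t - 2 et en substituant t = 1, nous trouvons x = 7.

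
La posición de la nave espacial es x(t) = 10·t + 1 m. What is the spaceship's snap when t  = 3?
Starting from position x(t) = 10·t + 1, we take 4 derivatives. Taking d/dt of x(t), we find v(t) = 10. Differentiating velocity, we get acceleration: a(t) = 0. The derivative of acceleration gives jerk: j(t) = 0. Taking d/dt of j(t), we find s(t) = 0. Using s(t) = 0 and substituting t = 3, we find s = 0.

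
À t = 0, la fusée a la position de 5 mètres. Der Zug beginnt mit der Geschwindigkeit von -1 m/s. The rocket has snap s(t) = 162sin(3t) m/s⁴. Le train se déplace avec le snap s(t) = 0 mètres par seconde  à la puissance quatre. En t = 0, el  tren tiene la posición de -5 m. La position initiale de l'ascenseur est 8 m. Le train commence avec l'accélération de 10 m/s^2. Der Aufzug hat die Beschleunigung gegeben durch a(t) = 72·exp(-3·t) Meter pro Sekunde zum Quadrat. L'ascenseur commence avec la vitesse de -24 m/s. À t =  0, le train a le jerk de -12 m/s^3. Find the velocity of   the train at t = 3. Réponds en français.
En partant du snap s(t) = 0, nous prenons 3 primitives. L'intégrale du snap, avec j(0) = -12, donne le jerk: j(t) = -12. En intégrant le jerk et en utilisant la condition initiale a(0) = 10, nous obtenons a(t) = 10 - 12·t. La primitive de l'accélération, avec v(0) = -1, donne la vitesse: v(t) = -6·t^2 + 10·t - 1. Nous avons la vitesse v(t) = -6·t^2 + 10·t - 1. En substituant t = 3: v(3) = -25.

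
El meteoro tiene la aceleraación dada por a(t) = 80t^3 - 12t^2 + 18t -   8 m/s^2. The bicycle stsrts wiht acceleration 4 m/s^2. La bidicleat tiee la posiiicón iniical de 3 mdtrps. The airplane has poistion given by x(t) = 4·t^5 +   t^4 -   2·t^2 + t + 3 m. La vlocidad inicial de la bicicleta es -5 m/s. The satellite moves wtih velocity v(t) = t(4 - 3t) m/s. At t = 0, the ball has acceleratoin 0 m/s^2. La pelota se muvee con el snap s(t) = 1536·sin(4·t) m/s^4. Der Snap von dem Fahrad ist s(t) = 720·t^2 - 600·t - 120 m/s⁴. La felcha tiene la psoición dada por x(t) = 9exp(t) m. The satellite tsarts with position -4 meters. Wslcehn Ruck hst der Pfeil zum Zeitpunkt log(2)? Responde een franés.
Nous devons dériver notre équation de la position x(t) = 9·exp(t) 3 fois. La dérivée de la position donne la vitesse: v(t) = 9·exp(t). La dérivée de la vitesse donne l'accélération: a(t) = 9·exp(t). En dérivant l'accélération, nous obtenons le jerk: j(t) = 9·exp(t). De l'équation du jerk j(t) = 9·exp(t), nous substituons t = log(2) pour obtenir j = 18.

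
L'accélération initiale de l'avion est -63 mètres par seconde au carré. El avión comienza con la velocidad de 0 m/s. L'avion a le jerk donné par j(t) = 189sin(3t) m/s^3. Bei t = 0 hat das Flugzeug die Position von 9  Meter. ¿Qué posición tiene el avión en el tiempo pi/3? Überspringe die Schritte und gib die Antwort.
En t = pi/3, x = -5.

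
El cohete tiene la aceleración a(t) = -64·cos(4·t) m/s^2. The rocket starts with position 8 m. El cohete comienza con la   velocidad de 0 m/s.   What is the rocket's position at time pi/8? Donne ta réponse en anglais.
Starting from acceleration a(t) = -64·cos(4·t), we take 2 antiderivatives. Integrating acceleration and using the initial condition v(0) = 0, we get v(t) = -16·sin(4·t). The integral of velocity, with x(0) = 8, gives position: x(t) = 4·cos(4·t) + 4. Using x(t) = 4·cos(4·t) + 4 and substituting t = pi/8, we find x = 4.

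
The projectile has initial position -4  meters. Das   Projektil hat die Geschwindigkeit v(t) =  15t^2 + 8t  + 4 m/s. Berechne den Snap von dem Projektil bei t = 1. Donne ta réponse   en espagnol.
Partiendo de la velocidad v(t) = 15·t^2 + 8·t + 4, tomamos 3 derivadas. La derivada de la velocidad da la aceleración: a(t) = 30·t + 8. Derivando la aceleración, obtenemos la sacudida: j(t) = 30. Derivando la sacudida, obtenemos el snap: s(t) = 0. Tenemos el snap s(t) = 0. Sustituyendo t = 1: s(1) = 0.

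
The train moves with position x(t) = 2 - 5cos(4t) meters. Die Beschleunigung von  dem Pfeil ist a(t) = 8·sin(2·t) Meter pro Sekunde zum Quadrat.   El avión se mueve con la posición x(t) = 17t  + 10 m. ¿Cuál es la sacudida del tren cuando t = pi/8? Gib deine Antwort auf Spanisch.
Partiendo de la posición x(t) = 2 - 5·cos(4·t), tomamos 3 derivadas. La derivada de la posición da la velocidad: v(t) = 20·sin(4·t). Tomando d/dt de v(t), encontramos a(t) = 80·cos(4·t). Tomando d/dt de a(t), encontramos j(t) = -320·sin(4·t). De la ecuación de la sacudida j(t) = -320·sin(4·t), sustituimos t = pi/8 para obtener j = -320.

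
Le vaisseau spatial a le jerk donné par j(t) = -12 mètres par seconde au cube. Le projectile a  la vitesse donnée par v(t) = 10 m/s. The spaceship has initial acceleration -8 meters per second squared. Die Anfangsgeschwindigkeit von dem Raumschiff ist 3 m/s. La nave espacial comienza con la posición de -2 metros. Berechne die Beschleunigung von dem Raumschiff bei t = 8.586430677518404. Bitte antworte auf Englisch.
We must find the integral of our jerk equation j(t) = -12 1 time. The antiderivative of jerk, with a(0) = -8, gives acceleration: a(t) = -12·t - 8. Using a(t) = -12·t - 8 and substituting t = 8.586430677518404, we find a = -111.037168130221.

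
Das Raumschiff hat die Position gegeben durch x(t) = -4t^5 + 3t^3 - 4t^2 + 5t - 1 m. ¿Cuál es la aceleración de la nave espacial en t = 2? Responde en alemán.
Ausgehend von der Position x(t) = -4·t^5 + 3·t^3 - 4·t^2 + 5·t - 1, nehmen wir 2 Ableitungen. Mit d/dt von x(t) finden wir v(t) = -20·t^4 + 9·t^2 - 8·t + 5. Die Ableitung von der Geschwindigkeit ergibt die Beschleunigung: a(t) = -80·t^3 + 18·t - 8. Aus der Gleichung für die Beschleunigung a(t) = -80·t^3 + 18·t - 8, setzen wir t = 2 ein und erhalten a = -612.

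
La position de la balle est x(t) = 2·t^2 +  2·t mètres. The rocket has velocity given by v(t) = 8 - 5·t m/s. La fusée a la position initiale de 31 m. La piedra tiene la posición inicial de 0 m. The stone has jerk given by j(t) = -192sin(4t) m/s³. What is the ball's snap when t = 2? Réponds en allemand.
Wir müssen unsere Gleichung für die Position x(t) = 2·t^2 + 2·t 4-mal ableiten. Die Ableitung von der Position ergibt die Geschwindigkeit: v(t) = 4·t + 2. Mit d/dt von v(t) finden wir a(t) = 4. Die Ableitung von der Beschleunigung ergibt den Ruck: j(t) = 0. Durch Ableiten von dem Ruck erhalten wir den Snap: s(t) = 0. Mit s(t) = 0 und Einsetzen von t = 2, finden wir s = 0.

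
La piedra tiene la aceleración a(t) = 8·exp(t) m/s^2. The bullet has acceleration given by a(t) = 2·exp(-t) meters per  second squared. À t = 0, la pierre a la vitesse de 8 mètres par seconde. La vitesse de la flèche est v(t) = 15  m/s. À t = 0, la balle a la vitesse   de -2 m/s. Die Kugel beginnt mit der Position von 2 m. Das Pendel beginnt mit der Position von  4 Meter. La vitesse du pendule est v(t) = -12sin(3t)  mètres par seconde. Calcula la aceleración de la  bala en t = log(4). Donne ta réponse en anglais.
We have acceleration a(t) = 2·exp(-t). Substituting t = log(4): a(log(4)) = 1/2.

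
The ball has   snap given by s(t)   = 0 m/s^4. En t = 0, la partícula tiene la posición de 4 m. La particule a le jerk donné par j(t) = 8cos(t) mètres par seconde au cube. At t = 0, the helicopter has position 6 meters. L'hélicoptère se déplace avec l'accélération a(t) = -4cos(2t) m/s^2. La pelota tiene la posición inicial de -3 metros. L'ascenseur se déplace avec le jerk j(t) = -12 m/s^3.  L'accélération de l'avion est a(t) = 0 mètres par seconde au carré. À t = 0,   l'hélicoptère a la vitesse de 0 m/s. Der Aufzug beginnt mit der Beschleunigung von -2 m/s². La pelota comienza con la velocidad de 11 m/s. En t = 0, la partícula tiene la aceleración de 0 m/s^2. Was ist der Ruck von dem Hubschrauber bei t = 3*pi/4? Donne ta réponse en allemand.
Ausgehend von der Beschleunigung a(t) = -4·cos(2·t), nehmen wir 1 Ableitung. Mit d/dt von a(t) finden wir j(t) = 8·sin(2·t). Aus der Gleichung für den Ruck j(t) = 8·sin(2·t), setzen wir t = 3*pi/4 ein und erhalten j = -8.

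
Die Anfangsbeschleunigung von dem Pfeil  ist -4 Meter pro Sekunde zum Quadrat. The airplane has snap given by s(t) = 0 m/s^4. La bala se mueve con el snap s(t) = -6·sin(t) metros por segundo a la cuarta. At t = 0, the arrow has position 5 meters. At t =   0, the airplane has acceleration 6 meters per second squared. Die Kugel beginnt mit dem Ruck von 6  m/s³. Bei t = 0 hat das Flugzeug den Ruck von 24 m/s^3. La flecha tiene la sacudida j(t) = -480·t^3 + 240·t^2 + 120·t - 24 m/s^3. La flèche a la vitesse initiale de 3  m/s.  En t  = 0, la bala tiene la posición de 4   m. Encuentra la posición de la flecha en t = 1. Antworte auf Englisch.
Starting from jerk j(t) = -480·t^3 + 240·t^2 + 120·t - 24, we take 3 integrals. Integrating jerk and using the initial condition a(0) = -4, we get a(t) = -120·t^4 + 80·t^3 + 60·t^2 - 24·t - 4. Integrating acceleration and using the initial condition v(0) = 3, we get v(t) = -24·t^5 + 20·t^4 + 20·t^3 - 12·t^2 - 4·t + 3. The antiderivative of velocity, with x(0) = 5, gives position: x(t) = -4·t^6 + 4·t^5 + 5·t^4 - 4·t^3 - 2·t^2 + 3·t + 5. Using x(t) = -4·t^6 + 4·t^5 + 5·t^4 - 4·t^3 - 2·t^2 + 3·t + 5 and substituting t = 1, we find x = 7.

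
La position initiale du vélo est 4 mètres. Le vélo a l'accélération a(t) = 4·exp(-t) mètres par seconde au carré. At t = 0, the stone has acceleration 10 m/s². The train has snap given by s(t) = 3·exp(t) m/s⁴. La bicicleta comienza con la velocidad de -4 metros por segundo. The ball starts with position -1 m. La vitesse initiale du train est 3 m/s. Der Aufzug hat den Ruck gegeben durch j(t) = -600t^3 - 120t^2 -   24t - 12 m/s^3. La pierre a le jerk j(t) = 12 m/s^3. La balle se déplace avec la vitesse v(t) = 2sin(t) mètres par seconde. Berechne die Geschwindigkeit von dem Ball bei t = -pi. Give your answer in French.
Nous avons la vitesse v(t) = 2·sin(t). En substituant t = -pi: v(-pi) = 0.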